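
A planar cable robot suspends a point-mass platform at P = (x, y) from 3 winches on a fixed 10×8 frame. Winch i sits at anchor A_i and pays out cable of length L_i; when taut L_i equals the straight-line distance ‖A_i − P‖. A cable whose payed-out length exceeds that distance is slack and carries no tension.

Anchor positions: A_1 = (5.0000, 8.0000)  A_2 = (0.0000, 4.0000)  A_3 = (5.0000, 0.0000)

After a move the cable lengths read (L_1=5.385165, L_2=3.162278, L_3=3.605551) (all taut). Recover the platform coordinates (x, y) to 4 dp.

circle eqns → linear via eq_j − eq_1; set k_j = A_j·A_j − L_j²
k_1 = 25.0000+64.0000−29.0000 = 60.0000
10.0000·x + 8.0000·y = k_1−k_2 = 54.0000
0.0000·x + 16.0000·y = k_1−k_3 = 48.0000
solve first two rows → x=3.0000, y=3.0000

(3.0000, 3.0000)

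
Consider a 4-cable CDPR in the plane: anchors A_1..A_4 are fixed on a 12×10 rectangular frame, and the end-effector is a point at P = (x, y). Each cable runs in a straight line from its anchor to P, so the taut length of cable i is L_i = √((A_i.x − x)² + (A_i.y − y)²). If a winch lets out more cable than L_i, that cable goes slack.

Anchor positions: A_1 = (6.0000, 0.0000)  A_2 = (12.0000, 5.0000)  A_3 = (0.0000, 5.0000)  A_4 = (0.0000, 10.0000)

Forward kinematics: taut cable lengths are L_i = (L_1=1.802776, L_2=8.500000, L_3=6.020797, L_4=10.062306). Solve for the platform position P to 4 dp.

(4.5000, 1.0000)

expand ‖A_i−P‖²=L_i² and subtract eq 1 (k_i ≔ ‖A_i‖²−L_i²)
k_1 = 36.0000+0.0000−3.2500 = 32.7500
eq1−eq2 → [-12.0000  -10.0000]·P = -64.0000
eq1−eq3 → [12.0000  -10.0000]·P = 44.0000
eq1−eq4 → [12.0000  -20.0000]·P = 34.0000
2×2 solve → P = (4.5000, 1.0000)
check cable 4: ‖A_4−P‖² = 101.2500 ≈ L_4² = 101.2500 ✓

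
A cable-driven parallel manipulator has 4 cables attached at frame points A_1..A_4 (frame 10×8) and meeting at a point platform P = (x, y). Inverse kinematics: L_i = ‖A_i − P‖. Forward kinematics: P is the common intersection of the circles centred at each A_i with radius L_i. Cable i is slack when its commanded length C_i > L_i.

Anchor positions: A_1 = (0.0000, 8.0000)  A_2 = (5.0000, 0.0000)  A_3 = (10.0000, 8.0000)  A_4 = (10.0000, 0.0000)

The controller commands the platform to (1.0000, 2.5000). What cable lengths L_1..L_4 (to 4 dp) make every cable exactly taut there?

(5.5902, 4.7170, 10.5475, 9.3408)

L_1: Δ = A_1−P = (-1.0000, 5.5000) → ‖Δ‖ = √31.2500 = 5.5902
L_2: Δ = A_2−P = (4.0000, -2.5000) → ‖Δ‖ = √22.2500 = 4.7170
L_3: Δ = A_3−P = (9.0000, 5.5000) → ‖Δ‖ = √111.2500 = 10.5475
L_4: Δ = A_4−P = (9.0000, -2.5000) → ‖Δ‖ = √87.2500 = 9.3408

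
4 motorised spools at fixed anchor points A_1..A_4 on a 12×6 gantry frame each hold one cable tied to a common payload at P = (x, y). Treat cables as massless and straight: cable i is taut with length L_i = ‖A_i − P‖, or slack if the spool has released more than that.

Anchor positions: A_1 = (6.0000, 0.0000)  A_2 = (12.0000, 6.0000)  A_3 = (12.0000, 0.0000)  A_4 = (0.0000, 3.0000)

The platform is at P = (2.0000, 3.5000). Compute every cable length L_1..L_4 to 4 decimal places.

L_1 = √((6.0000−2.0000)² + (0.0000−3.5000)²) = 5.3151
L_2 = √((12.0000−2.0000)² + (6.0000−3.5000)²) = 10.3078
L_3 = √((12.0000−2.0000)² + (0.0000−3.5000)²) = 10.5948
L_4 = √((0.0000−2.0000)² + (3.0000−3.5000)²) = 2.0616

(5.3151, 10.3078, 10.5948, 2.0616)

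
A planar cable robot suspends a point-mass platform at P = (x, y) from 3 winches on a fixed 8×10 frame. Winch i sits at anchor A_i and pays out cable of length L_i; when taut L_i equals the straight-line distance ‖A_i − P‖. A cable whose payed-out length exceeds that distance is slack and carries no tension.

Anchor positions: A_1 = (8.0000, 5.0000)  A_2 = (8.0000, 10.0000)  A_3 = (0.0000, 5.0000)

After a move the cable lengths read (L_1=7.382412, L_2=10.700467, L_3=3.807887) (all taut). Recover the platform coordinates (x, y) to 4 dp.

(1.5000, 1.5000)

each cable: (A_i−P)·(A_i−P) = L_i²; let k_i = ‖A_i‖²−L_i²
k_1 = 64.0000+25.0000−54.5000 = 34.5000
row 1: 0.0000x − 10.0000y = -15.0000  (k_2=49.5000)
row 2: 16.0000x + 0.0000y = 24.0000  (k_3=10.5000)
Cramer on rows 1–2 → x = 1.5000, y = 1.5000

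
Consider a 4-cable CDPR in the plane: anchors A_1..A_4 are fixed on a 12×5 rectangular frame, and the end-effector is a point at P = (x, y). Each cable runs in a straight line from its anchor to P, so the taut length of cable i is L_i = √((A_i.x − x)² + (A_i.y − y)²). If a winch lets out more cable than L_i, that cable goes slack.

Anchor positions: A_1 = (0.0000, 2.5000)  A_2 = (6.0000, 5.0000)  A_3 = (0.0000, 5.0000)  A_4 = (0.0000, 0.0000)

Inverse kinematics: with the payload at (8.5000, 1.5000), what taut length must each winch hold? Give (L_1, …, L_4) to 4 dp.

L_1 = √((0.0000−8.5000)² + (2.5000−1.5000)²) = 8.5586
L_2 = √((6.0000−8.5000)² + (5.0000−1.5000)²) = 4.3012
L_3 = √((0.0000−8.5000)² + (5.0000−1.5000)²) = 9.1924
L_4 = √((0.0000−8.5000)² + (0.0000−1.5000)²) = 8.6313

(8.5586, 4.3012, 9.1924, 8.6313)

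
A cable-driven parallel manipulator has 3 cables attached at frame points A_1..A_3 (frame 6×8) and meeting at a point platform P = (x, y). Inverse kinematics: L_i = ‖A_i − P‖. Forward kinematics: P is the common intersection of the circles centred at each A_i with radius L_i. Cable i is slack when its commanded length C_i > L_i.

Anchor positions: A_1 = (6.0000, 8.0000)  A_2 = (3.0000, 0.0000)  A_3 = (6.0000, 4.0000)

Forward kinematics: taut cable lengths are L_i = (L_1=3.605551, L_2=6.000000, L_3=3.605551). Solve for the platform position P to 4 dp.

(3.0000, 6.0000)

expand ‖A_i−P‖²=L_i² and subtract eq 1 (q_i ≔ ‖A_i‖²−L_i²)
q_1 = 36.0000+64.0000−13.0000 = 87.0000
eq1−eq2 → [6.0000  16.0000]·P = 114.0000
eq1−eq3 → [0.0000  8.0000]·P = 48.0000
2×2 solve → P = (3.0000, 6.0000)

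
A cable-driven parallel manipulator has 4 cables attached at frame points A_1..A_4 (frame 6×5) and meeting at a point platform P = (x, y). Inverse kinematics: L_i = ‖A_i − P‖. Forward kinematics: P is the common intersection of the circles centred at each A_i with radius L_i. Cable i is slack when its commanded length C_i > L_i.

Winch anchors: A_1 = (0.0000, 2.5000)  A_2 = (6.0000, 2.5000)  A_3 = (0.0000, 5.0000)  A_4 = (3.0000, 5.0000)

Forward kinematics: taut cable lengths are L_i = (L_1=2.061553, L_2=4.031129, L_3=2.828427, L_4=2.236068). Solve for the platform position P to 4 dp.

each cable: (A_i−P)·(A_i−P) = L_i²; let k_i = ‖A_i‖²−L_i²
k_1 = 0.0000+6.2500−4.2500 = 2.0000
row 1: -12.0000x + 0.0000y = -24.0000  (k_2=26.0000)
row 2: 0.0000x − 5.0000y = -15.0000  (k_3=17.0000)
row 3: -6.0000x − 5.0000y = -27.0000  (k_4=29.0000)
Cramer on rows 1–2 → x = 2.0000, y = 3.0000
check cable 4: ‖A_4−P‖² = 5.0000 ≈ L_4² = 5.0000 ✓

(2.0000, 3.0000)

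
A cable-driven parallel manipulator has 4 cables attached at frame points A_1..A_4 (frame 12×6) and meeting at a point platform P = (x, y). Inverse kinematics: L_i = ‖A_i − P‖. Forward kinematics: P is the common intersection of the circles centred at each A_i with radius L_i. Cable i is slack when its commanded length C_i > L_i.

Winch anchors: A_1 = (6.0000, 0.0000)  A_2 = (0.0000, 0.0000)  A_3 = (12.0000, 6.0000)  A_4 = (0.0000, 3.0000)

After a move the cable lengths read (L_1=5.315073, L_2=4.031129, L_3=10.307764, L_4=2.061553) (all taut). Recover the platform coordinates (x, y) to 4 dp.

each cable: (A_i−P)·(A_i−P) = L_i²; let q_i = ‖A_i‖²−L_i²
q_1 = 36.0000+0.0000−28.2500 = 7.7500
row 1: 12.0000x + 0.0000y = 24.0000  (q_2=-16.2500)
row 2: -12.0000x − 12.0000y = -66.0000  (q_3=73.7500)
row 3: 12.0000x − 6.0000y = 3.0000  (q_4=4.7500)
Cramer on rows 1–2 → x = 2.0000, y = 3.5000
check cable 4: ‖A_4−P‖² = 4.2500 ≈ L_4² = 4.2500 ✓

(2.0000, 3.5000)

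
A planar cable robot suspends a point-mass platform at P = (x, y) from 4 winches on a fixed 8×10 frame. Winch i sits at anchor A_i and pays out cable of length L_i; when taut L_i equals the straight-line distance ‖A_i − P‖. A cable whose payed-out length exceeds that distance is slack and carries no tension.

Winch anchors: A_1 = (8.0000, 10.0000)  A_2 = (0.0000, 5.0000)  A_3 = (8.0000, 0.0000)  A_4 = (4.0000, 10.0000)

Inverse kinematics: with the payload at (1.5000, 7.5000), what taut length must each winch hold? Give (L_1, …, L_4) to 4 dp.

(6.9642, 2.9155, 9.9247, 3.5355)

L_1: Δ = A_1−P = (6.5000, 2.5000) → ‖Δ‖ = √48.5000 = 6.9642
L_2: Δ = A_2−P = (-1.5000, -2.5000) → ‖Δ‖ = √8.5000 = 2.9155
L_3: Δ = A_3−P = (6.5000, -7.5000) → ‖Δ‖ = √98.5000 = 9.9247
L_4: Δ = A_4−P = (2.5000, 2.5000) → ‖Δ‖ = √12.5000 = 3.5355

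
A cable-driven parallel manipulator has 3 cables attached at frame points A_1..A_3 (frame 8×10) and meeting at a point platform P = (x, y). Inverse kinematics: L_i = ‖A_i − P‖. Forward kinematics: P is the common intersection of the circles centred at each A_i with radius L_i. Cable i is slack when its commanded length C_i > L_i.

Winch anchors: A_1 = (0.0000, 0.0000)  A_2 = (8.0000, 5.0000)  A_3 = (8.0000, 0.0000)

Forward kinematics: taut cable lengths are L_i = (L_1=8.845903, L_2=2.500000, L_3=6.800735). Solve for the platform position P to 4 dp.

(6.0000, 6.5000)

circle eqns → linear via eq_j − eq_1; set k_j = A_j·A_j − L_j²
k_1 = 0.0000+0.0000−78.2500 = -78.2500
-16.0000·x − 10.0000·y = k_1−k_2 = -161.0000
-16.0000·x + 0.0000·y = k_1−k_3 = -96.0000
solve first two rows → x=6.0000, y=6.5000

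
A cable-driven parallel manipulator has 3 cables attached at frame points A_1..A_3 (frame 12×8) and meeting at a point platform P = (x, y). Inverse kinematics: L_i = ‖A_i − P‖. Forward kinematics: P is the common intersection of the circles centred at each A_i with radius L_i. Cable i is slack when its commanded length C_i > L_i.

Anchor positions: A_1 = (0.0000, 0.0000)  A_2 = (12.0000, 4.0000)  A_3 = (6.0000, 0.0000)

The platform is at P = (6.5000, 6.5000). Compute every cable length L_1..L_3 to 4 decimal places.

cable 1: Δx=-6.5000, Δy=-6.5000; L_1 = √(Δx²+Δy²) = 9.1924
cable 2: Δx=5.5000, Δy=-2.5000; L_2 = √(Δx²+Δy²) = 6.0415
cable 3: Δx=-0.5000, Δy=-6.5000; L_3 = √(Δx²+Δy²) = 6.5192

(9.1924, 6.0415, 6.5192)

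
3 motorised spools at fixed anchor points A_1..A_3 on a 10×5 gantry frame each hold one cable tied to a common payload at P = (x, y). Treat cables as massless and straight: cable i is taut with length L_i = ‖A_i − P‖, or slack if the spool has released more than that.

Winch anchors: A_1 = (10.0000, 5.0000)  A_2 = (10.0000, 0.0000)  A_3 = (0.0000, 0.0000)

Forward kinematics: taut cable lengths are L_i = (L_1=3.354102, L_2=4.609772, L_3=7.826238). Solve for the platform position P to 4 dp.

(7.0000, 3.5000)

each cable: (A_i−P)·(A_i−P) = L_i²; let k_i = ‖A_i‖²−L_i²
k_1 = 100.0000+25.0000−11.2500 = 113.7500
row 1: 0.0000x + 10.0000y = 35.0000  (k_2=78.7500)
row 2: 20.0000x + 10.0000y = 175.0000  (k_3=-61.2500)
Cramer on rows 1–2 → x = 7.0000, y = 3.5000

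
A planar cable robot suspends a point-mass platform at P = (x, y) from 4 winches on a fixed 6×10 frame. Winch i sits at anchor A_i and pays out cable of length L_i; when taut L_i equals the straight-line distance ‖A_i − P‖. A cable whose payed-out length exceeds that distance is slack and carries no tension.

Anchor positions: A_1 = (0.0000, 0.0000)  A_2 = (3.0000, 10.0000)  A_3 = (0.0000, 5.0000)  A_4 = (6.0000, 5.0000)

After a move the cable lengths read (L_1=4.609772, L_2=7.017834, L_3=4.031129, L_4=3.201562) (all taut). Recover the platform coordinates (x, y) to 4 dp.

(3.5000, 3.0000)

expand ‖A_i−P‖²=L_i² and subtract eq 1 (c_i ≔ ‖A_i‖²−L_i²)
c_1 = 0.0000+0.0000−21.2500 = -21.2500
eq1−eq2 → [-6.0000  -20.0000]·P = -81.0000
eq1−eq3 → [0.0000  -10.0000]·P = -30.0000
eq1−eq4 → [-12.0000  -10.0000]·P = -72.0000
2×2 solve → P = (3.5000, 3.0000)
check cable 4: ‖A_4−P‖² = 10.2500 ≈ L_4² = 10.2500 ✓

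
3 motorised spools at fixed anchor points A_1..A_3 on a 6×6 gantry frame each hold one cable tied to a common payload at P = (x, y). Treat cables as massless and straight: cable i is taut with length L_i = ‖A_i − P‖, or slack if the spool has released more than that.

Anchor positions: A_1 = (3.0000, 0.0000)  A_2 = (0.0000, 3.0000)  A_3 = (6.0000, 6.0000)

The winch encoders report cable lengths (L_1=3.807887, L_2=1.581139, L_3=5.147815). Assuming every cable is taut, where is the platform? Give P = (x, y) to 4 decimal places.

(1.5000, 3.5000)

circle eqns → linear via eq_j − eq_1; set c_j = A_j·A_j − L_j²
c_1 = 9.0000+0.0000−14.5000 = -5.5000
6.0000·x − 6.0000·y = c_1−c_2 = -12.0000
-6.0000·x − 12.0000·y = c_1−c_3 = -51.0000
solve first two rows → x=1.5000, y=3.5000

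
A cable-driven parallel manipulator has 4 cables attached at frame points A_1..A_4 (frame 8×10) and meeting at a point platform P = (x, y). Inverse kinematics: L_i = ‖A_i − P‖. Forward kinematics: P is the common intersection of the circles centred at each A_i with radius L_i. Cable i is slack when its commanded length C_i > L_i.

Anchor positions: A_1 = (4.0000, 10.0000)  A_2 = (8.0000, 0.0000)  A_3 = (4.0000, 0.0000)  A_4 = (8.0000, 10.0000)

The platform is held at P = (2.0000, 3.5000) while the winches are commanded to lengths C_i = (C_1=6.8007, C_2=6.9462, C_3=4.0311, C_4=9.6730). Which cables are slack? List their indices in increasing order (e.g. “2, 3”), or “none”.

cable 1: √((2.0000)²+(6.5000)²)=6.8007, C_1=6.8007: taut
cable 2: √((6.0000)²+(-3.5000)²)=6.9462, C_2=6.9462: taut
cable 3: √((2.0000)²+(-3.5000)²)=4.0311, C_3=4.0311: taut
cable 4: √((6.0000)²+(6.5000)²)=8.8459, C_4=9.6730: slack

4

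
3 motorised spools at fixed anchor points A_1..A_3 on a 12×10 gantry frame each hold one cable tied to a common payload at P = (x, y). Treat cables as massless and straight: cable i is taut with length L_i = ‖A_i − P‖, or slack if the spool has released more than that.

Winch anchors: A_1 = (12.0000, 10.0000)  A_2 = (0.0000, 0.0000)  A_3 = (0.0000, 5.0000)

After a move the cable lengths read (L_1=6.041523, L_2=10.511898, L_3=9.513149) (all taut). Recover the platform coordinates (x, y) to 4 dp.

(9.5000, 4.5000)

expand ‖A_i−P‖²=L_i² and subtract eq 1 (q_i ≔ ‖A_i‖²−L_i²)
q_1 = 144.0000+100.0000−36.5000 = 207.5000
eq1−eq2 → [24.0000  20.0000]·P = 318.0000
eq1−eq3 → [24.0000  10.0000]·P = 273.0000
2×2 solve → P = (9.5000, 4.5000)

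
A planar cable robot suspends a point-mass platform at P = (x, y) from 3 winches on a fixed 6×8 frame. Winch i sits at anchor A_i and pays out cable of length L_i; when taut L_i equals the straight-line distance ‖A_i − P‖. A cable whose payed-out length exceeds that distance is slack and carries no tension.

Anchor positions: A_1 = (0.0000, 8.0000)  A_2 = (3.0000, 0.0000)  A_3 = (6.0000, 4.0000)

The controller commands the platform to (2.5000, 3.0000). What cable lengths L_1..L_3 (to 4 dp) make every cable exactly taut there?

cable 1: Δx=-2.5000, Δy=5.0000; L_1 = √(Δx²+Δy²) = 5.5902
cable 2: Δx=0.5000, Δy=-3.0000; L_2 = √(Δx²+Δy²) = 3.0414
cable 3: Δx=3.5000, Δy=1.0000; L_3 = √(Δx²+Δy²) = 3.6401

(5.5902, 3.0414, 3.6401)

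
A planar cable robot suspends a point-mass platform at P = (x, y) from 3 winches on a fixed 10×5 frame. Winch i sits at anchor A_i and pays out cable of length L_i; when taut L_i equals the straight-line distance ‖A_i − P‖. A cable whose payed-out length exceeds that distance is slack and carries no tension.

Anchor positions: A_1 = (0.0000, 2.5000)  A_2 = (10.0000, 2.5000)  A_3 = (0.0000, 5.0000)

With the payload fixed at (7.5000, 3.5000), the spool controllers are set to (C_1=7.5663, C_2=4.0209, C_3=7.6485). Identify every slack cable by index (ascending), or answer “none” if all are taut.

cable 1: √((-7.5000)²+(-1.0000)²)=7.5664, C_1=7.5663: taut
cable 2: √((2.5000)²+(-1.0000)²)=2.6926, C_2=4.0209: slack
cable 3: √((-7.5000)²+(1.5000)²)=7.6485, C_3=7.6485: taut

2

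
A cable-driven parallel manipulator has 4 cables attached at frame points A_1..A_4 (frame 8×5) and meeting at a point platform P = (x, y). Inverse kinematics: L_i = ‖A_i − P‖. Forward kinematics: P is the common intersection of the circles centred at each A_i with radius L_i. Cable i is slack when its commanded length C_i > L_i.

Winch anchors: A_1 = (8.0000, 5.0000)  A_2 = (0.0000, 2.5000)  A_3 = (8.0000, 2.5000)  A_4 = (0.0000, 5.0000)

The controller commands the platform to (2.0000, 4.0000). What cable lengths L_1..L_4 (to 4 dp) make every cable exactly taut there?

(6.0828, 2.5000, 6.1847, 2.2361)

L_1 = √((8.0000−2.0000)² + (5.0000−4.0000)²) = 6.0828
L_2 = √((0.0000−2.0000)² + (2.5000−4.0000)²) = 2.5000
L_3 = √((8.0000−2.0000)² + (2.5000−4.0000)²) = 6.1847
L_4 = √((0.0000−2.0000)² + (5.0000−4.0000)²) = 2.2361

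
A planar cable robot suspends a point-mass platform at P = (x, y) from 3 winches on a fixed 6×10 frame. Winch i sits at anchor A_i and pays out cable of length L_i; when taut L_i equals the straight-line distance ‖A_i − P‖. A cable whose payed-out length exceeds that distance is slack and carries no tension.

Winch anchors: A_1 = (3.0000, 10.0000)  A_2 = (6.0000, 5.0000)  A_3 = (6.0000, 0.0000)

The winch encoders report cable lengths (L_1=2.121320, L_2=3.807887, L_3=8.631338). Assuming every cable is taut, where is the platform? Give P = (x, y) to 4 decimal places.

circle eqns → linear via eq_j − eq_1; set c_j = A_j·A_j − L_j²
c_1 = 9.0000+100.0000−4.5000 = 104.5000
-6.0000·x + 10.0000·y = c_1−c_2 = 58.0000
-6.0000·x + 20.0000·y = c_1−c_3 = 143.0000
solve first two rows → x=4.5000, y=8.5000

(4.5000, 8.5000)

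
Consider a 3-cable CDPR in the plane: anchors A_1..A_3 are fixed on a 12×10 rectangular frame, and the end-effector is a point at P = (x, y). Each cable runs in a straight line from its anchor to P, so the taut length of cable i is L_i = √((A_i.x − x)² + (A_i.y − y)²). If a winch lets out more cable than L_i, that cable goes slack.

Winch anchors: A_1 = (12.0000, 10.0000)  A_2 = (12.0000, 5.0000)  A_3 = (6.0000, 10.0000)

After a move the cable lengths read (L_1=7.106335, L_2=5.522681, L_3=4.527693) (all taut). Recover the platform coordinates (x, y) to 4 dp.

circle eqns → linear via eq_j − eq_1; set q_j = A_j·A_j − L_j²
q_1 = 144.0000+100.0000−50.5000 = 193.5000
0.0000·x + 10.0000·y = q_1−q_2 = 55.0000
12.0000·x + 0.0000·y = q_1−q_3 = 78.0000
solve first two rows → x=6.5000, y=5.5000

(6.5000, 5.5000)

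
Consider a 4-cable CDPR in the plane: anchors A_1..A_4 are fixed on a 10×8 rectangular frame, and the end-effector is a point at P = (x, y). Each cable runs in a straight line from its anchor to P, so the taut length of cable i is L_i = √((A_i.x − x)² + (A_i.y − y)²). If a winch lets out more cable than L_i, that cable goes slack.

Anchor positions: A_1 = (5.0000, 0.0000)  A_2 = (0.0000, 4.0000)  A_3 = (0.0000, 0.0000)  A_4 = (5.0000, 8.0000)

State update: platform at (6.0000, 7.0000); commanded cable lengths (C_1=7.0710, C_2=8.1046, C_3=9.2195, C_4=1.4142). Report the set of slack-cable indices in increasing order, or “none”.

cable 1: L_1 = ‖A_1−P‖ = 7.0711;  C_1 = 7.0710 → taut
cable 2: L_2 = ‖A_2−P‖ = 6.7082;  C_2 = 8.1046 → slack
cable 3: L_3 = ‖A_3−P‖ = 9.2195;  C_3 = 9.2195 → taut
cable 4: L_4 = ‖A_4−P‖ = 1.4142;  C_4 = 1.4142 → taut

2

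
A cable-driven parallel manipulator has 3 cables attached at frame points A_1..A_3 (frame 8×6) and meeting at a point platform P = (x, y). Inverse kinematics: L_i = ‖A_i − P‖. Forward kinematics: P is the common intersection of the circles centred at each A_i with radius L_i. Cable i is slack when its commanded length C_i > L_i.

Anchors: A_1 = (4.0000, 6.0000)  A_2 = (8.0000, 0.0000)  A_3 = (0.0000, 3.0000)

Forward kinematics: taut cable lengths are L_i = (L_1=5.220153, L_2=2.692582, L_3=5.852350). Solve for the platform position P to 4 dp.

(5.5000, 1.0000)

each cable: (A_i−P)·(A_i−P) = L_i²; let c_i = ‖A_i‖²−L_i²
c_1 = 16.0000+36.0000−27.2500 = 24.7500
row 1: -8.0000x + 12.0000y = -32.0000  (c_2=56.7500)
row 2: 8.0000x + 6.0000y = 50.0000  (c_3=-25.2500)
Cramer on rows 1–2 → x = 5.5000, y = 1.0000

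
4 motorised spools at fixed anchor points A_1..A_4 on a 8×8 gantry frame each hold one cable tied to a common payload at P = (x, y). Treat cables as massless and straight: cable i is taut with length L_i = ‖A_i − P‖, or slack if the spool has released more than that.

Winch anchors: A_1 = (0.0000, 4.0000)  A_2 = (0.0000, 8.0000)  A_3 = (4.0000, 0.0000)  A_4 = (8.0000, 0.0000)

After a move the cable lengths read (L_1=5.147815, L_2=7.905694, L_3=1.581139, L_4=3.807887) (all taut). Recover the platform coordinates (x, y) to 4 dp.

expand ‖A_i−P‖²=L_i² and subtract eq 1 (c_i ≔ ‖A_i‖²−L_i²)
c_1 = 0.0000+16.0000−26.5000 = -10.5000
eq1−eq2 → [0.0000  -8.0000]·P = -12.0000
eq1−eq3 → [-8.0000  8.0000]·P = -24.0000
eq1−eq4 → [-16.0000  8.0000]·P = -60.0000
2×2 solve → P = (4.5000, 1.5000)
check cable 4: ‖A_4−P‖² = 14.5000 ≈ L_4² = 14.5000 ✓

(4.5000, 1.5000)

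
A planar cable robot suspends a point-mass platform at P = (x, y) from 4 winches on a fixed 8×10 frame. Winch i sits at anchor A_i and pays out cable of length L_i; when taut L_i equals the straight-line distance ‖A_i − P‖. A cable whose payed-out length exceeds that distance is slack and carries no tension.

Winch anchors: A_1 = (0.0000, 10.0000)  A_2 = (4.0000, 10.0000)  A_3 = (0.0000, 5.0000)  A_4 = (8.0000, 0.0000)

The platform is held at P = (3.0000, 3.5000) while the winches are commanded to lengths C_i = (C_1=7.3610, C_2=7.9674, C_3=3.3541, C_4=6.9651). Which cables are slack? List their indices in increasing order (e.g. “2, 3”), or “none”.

cable 1: √((-3.0000)²+(6.5000)²)=7.1589, C_1=7.3610: slack
cable 2: √((1.0000)²+(6.5000)²)=6.5765, C_2=7.9674: slack
cable 3: √((-3.0000)²+(1.5000)²)=3.3541, C_3=3.3541: taut
cable 4: √((5.0000)²+(-3.5000)²)=6.1033, C_4=6.9651: slack

1, 2, 4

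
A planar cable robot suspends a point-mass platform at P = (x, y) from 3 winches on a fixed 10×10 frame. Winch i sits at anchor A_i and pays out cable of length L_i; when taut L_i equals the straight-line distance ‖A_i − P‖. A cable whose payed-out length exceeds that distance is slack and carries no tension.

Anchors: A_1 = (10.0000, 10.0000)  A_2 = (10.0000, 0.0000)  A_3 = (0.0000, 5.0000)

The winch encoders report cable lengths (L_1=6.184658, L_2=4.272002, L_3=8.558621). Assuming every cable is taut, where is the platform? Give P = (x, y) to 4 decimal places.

each cable: (A_i−P)·(A_i−P) = L_i²; let q_i = ‖A_i‖²−L_i²
q_1 = 100.0000+100.0000−38.2500 = 161.7500
row 1: 0.0000x + 20.0000y = 80.0000  (q_2=81.7500)
row 2: 20.0000x + 10.0000y = 210.0000  (q_3=-48.2500)
Cramer on rows 1–2 → x = 8.5000, y = 4.0000

(8.5000, 4.0000)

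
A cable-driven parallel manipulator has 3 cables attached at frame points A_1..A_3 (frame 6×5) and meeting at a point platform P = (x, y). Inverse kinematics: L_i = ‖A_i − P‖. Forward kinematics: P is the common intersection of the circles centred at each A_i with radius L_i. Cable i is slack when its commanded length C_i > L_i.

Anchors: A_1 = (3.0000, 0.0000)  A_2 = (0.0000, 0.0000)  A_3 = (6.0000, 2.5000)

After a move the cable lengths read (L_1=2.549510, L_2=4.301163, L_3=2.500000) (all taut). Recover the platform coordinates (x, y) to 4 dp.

(3.5000, 2.5000)

each cable: (A_i−P)·(A_i−P) = L_i²; let q_i = ‖A_i‖²−L_i²
q_1 = 9.0000+0.0000−6.5000 = 2.5000
row 1: 6.0000x + 0.0000y = 21.0000  (q_2=-18.5000)
row 2: -6.0000x − 5.0000y = -33.5000  (q_3=36.0000)
Cramer on rows 1–2 → x = 3.5000, y = 2.5000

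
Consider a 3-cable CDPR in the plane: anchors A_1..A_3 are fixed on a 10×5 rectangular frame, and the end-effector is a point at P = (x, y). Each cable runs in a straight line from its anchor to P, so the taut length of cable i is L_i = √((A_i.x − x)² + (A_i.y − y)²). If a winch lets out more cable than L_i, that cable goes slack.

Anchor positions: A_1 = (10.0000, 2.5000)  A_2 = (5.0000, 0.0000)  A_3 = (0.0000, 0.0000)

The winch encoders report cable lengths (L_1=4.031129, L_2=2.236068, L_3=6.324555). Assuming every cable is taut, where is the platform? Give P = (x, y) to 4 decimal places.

(6.0000, 2.0000)

each cable: (A_i−P)·(A_i−P) = L_i²; let q_i = ‖A_i‖²−L_i²
q_1 = 100.0000+6.2500−16.2500 = 90.0000
row 1: 10.0000x + 5.0000y = 70.0000  (q_2=20.0000)
row 2: 20.0000x + 5.0000y = 130.0000  (q_3=-40.0000)
Cramer on rows 1–2 → x = 6.0000, y = 2.0000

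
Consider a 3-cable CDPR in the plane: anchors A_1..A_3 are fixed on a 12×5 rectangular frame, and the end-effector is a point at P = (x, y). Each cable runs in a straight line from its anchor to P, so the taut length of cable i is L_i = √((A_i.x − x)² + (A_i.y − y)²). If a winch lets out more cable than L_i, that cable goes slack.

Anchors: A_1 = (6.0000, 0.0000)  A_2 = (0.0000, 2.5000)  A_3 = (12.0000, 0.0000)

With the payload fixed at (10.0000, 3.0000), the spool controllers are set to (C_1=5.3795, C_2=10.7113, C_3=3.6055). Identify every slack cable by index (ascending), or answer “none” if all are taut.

cable 1: √((-4.0000)²+(-3.0000)²)=5.0000, C_1=5.3795: slack
cable 2: √((-10.0000)²+(-0.5000)²)=10.0125, C_2=10.7113: slack
cable 3: √((2.0000)²+(-3.0000)²)=3.6056, C_3=3.6055: taut

1, 2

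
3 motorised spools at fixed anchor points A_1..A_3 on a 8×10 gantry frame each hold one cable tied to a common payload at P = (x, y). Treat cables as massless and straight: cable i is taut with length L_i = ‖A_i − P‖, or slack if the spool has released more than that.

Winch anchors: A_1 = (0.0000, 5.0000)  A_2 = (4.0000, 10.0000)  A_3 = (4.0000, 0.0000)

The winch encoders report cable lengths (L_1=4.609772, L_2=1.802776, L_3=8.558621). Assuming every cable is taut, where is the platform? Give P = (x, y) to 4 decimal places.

(3.0000, 8.5000)

each cable: (A_i−P)·(A_i−P) = L_i²; let q_i = ‖A_i‖²−L_i²
q_1 = 0.0000+25.0000−21.2500 = 3.7500
row 1: -8.0000x − 10.0000y = -109.0000  (q_2=112.7500)
row 2: -8.0000x + 10.0000y = 61.0000  (q_3=-57.2500)
Cramer on rows 1–2 → x = 3.0000, y = 8.5000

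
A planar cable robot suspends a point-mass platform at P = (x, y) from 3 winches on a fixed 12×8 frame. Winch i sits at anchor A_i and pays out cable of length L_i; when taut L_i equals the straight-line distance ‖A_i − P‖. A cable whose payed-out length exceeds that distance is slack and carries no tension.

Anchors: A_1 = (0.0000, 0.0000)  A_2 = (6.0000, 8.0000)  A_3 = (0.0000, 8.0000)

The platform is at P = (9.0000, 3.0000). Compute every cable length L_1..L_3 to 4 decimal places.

L_1 = √((0.0000−9.0000)² + (0.0000−3.0000)²) = 9.4868
L_2 = √((6.0000−9.0000)² + (8.0000−3.0000)²) = 5.8310
L_3 = √((0.0000−9.0000)² + (8.0000−3.0000)²) = 10.2956

(9.4868, 5.8310, 10.2956)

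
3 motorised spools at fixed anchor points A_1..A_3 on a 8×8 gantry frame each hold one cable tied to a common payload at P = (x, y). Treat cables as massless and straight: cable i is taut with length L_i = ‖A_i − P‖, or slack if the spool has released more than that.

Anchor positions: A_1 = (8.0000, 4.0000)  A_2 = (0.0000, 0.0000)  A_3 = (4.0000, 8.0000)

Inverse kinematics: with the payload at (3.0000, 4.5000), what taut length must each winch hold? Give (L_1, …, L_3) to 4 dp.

L_1: Δ = A_1−P = (5.0000, -0.5000) → ‖Δ‖ = √25.2500 = 5.0249
L_2: Δ = A_2−P = (-3.0000, -4.5000) → ‖Δ‖ = √29.2500 = 5.4083
L_3: Δ = A_3−P = (1.0000, 3.5000) → ‖Δ‖ = √13.2500 = 3.6401

(5.0249, 5.4083, 3.6401)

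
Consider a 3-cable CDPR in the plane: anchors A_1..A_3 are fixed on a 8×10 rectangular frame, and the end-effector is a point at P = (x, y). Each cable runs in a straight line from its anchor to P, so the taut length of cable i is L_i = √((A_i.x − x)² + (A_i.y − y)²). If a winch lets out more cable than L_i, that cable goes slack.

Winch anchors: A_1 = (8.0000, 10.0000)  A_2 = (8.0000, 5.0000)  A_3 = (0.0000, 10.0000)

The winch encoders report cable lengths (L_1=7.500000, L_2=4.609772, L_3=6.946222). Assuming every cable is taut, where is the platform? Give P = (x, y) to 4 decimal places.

circle eqns → linear via eq_j − eq_1; set q_j = A_j·A_j − L_j²
q_1 = 64.0000+100.0000−56.2500 = 107.7500
0.0000·x + 10.0000·y = q_1−q_2 = 40.0000
16.0000·x + 0.0000·y = q_1−q_3 = 56.0000
solve first two rows → x=3.5000, y=4.0000

(3.5000, 4.0000)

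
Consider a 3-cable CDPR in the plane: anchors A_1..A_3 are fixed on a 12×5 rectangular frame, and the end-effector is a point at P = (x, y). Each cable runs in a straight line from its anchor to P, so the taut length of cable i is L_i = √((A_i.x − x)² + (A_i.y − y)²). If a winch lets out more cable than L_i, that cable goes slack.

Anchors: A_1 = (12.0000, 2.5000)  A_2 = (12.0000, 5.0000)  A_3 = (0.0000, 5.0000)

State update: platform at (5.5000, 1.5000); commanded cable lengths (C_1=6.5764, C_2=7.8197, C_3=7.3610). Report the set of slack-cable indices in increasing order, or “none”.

cable 1: √((6.5000)²+(1.0000)²)=6.5765, C_1=6.5764: taut
cable 2: √((6.5000)²+(3.5000)²)=7.3824, C_2=7.8197: slack
cable 3: √((-5.5000)²+(3.5000)²)=6.5192, C_3=7.3610: slack

2, 3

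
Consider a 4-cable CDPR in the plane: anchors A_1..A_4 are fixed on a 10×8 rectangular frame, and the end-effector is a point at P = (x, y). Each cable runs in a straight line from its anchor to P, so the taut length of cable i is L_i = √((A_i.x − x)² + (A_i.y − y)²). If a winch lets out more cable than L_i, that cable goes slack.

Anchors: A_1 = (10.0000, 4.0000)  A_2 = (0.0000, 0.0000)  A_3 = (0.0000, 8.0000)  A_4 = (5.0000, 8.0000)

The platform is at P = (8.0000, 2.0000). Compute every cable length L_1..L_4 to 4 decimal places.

(2.8284, 8.2462, 10.0000, 6.7082)

cable 1: Δx=2.0000, Δy=2.0000; L_1 = √(Δx²+Δy²) = 2.8284
cable 2: Δx=-8.0000, Δy=-2.0000; L_2 = √(Δx²+Δy²) = 8.2462
cable 3: Δx=-8.0000, Δy=6.0000; L_3 = √(Δx²+Δy²) = 10.0000
cable 4: Δx=-3.0000, Δy=6.0000; L_4 = √(Δx²+Δy²) = 6.7082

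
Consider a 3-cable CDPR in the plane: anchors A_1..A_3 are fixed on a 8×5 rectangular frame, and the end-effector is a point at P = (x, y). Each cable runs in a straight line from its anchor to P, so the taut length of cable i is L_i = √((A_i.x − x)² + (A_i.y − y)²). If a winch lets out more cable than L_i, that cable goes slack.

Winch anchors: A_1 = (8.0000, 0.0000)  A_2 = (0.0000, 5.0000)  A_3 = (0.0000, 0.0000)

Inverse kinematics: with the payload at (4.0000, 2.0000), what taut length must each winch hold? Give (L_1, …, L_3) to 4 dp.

L_1 = √((8.0000−4.0000)² + (0.0000−2.0000)²) = 4.4721
L_2 = √((0.0000−4.0000)² + (5.0000−2.0000)²) = 5.0000
L_3 = √((0.0000−4.0000)² + (0.0000−2.0000)²) = 4.4721

(4.4721, 5.0000, 4.4721)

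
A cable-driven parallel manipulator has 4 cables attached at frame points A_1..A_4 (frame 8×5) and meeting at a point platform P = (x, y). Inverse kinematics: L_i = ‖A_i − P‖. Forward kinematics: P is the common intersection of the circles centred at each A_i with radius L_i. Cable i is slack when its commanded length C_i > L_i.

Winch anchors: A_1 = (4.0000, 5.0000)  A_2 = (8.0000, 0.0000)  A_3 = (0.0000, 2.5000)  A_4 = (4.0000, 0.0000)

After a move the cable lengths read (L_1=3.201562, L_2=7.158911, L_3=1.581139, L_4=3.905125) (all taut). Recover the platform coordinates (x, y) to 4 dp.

each cable: (A_i−P)·(A_i−P) = L_i²; let c_i = ‖A_i‖²−L_i²
c_1 = 16.0000+25.0000−10.2500 = 30.7500
row 1: -8.0000x + 10.0000y = 18.0000  (c_2=12.7500)
row 2: 8.0000x + 5.0000y = 27.0000  (c_3=3.7500)
row 3: 0.0000x + 10.0000y = 30.0000  (c_4=0.7500)
Cramer on rows 1–2 → x = 1.5000, y = 3.0000
check cable 4: ‖A_4−P‖² = 15.2500 ≈ L_4² = 15.2500 ✓

(1.5000, 3.0000)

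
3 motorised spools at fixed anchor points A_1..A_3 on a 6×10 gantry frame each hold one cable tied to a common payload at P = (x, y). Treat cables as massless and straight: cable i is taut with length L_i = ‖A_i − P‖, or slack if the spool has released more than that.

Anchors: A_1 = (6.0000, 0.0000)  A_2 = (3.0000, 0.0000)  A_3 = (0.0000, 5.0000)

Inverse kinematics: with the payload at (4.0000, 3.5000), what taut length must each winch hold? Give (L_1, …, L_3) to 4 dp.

cable 1: Δx=2.0000, Δy=-3.5000; L_1 = √(Δx²+Δy²) = 4.0311
cable 2: Δx=-1.0000, Δy=-3.5000; L_2 = √(Δx²+Δy²) = 3.6401
cable 3: Δx=-4.0000, Δy=1.5000; L_3 = √(Δx²+Δy²) = 4.2720

(4.0311, 3.6401, 4.2720)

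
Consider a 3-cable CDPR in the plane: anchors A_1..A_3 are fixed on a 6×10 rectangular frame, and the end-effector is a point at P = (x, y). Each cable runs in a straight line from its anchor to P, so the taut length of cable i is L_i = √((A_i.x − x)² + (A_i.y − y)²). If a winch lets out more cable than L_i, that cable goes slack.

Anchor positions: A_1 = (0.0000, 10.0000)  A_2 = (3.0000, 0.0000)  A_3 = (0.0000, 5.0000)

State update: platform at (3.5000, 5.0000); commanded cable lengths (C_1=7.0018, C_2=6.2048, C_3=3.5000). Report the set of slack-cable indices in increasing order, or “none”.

cable 1: √((-3.5000)²+(5.0000)²)=6.1033, C_1=7.0018: slack
cable 2: √((-0.5000)²+(-5.0000)²)=5.0249, C_2=6.2048: slack
cable 3: √((-3.5000)²+(0.0000)²)=3.5000, C_3=3.5000: taut

1, 2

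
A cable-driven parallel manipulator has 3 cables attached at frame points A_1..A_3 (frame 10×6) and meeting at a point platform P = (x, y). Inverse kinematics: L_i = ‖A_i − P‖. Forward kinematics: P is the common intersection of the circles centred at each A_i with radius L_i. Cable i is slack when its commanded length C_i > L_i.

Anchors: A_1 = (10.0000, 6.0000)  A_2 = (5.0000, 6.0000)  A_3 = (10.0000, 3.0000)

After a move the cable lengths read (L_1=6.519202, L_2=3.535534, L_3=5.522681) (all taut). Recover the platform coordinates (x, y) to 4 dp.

(4.5000, 2.5000)

each cable: (A_i−P)·(A_i−P) = L_i²; let k_i = ‖A_i‖²−L_i²
k_1 = 100.0000+36.0000−42.5000 = 93.5000
row 1: 10.0000x + 0.0000y = 45.0000  (k_2=48.5000)
row 2: 0.0000x + 6.0000y = 15.0000  (k_3=78.5000)
Cramer on rows 1–2 → x = 4.5000, y = 2.5000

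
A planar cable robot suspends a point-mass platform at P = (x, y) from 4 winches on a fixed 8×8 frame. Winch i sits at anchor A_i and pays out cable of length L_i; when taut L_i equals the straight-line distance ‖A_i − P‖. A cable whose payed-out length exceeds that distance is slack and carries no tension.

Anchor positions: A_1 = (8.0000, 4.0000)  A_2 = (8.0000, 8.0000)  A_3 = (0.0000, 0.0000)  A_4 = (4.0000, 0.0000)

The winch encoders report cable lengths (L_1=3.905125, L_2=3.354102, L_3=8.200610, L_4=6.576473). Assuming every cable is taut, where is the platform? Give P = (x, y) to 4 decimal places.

circle eqns → linear via eq_j − eq_1; set q_j = A_j·A_j − L_j²
q_1 = 64.0000+16.0000−15.2500 = 64.7500
0.0000·x − 8.0000·y = q_1−q_2 = -52.0000
16.0000·x + 8.0000·y = q_1−q_3 = 132.0000
8.0000·x + 8.0000·y = q_1−q_4 = 92.0000
solve first two rows → x=5.0000, y=6.5000
check cable 4: ‖A_4−P‖² = 43.2500 ≈ L_4² = 43.2500 ✓

(5.0000, 6.5000)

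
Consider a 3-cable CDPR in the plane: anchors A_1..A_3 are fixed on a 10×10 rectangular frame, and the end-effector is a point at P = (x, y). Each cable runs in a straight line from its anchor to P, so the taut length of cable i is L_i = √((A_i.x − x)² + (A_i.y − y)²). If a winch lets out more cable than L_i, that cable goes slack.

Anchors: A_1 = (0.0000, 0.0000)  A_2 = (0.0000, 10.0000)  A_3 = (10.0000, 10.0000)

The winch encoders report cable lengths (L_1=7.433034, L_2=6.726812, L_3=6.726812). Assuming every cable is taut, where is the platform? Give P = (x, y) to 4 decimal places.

(5.0000, 5.5000)

circle eqns → linear via eq_j − eq_1; set c_j = A_j·A_j − L_j²
c_1 = 0.0000+0.0000−55.2500 = -55.2500
0.0000·x − 20.0000·y = c_1−c_2 = -110.0000
-20.0000·x − 20.0000·y = c_1−c_3 = -210.0000
solve first two rows → x=5.0000, y=5.5000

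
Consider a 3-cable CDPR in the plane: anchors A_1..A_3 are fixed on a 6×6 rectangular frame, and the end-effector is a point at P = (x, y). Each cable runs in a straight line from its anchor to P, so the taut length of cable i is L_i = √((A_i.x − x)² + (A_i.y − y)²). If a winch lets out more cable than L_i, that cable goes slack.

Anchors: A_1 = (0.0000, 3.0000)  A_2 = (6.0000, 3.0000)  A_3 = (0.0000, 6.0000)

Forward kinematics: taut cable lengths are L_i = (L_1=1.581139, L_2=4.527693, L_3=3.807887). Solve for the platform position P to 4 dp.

each cable: (A_i−P)·(A_i−P) = L_i²; let q_i = ‖A_i‖²−L_i²
q_1 = 0.0000+9.0000−2.5000 = 6.5000
row 1: -12.0000x + 0.0000y = -18.0000  (q_2=24.5000)
row 2: 0.0000x − 6.0000y = -15.0000  (q_3=21.5000)
Cramer on rows 1–2 → x = 1.5000, y = 2.5000

(1.5000, 2.5000)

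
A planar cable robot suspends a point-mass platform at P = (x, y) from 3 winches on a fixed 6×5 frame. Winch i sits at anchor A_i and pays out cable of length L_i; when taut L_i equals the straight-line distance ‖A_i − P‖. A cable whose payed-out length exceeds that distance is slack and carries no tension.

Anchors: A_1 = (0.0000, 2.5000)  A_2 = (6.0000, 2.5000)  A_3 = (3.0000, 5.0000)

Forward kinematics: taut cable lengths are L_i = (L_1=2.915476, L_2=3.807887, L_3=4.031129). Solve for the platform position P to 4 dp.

(2.5000, 1.0000)

expand ‖A_i−P‖²=L_i² and subtract eq 1 (q_i ≔ ‖A_i‖²−L_i²)
q_1 = 0.0000+6.2500−8.5000 = -2.2500
eq1−eq2 → [-12.0000  0.0000]·P = -30.0000
eq1−eq3 → [-6.0000  -5.0000]·P = -20.0000
2×2 solve → P = (2.5000, 1.0000)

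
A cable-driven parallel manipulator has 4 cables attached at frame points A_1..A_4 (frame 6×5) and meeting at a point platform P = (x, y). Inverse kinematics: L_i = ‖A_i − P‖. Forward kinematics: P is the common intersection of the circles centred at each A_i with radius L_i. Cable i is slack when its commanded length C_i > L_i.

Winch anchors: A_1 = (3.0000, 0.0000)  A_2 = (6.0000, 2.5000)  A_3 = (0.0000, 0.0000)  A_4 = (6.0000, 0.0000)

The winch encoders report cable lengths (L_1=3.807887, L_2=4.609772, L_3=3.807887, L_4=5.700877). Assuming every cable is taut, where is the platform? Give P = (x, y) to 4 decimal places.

expand ‖A_i−P‖²=L_i² and subtract eq 1 (c_i ≔ ‖A_i‖²−L_i²)
c_1 = 9.0000+0.0000−14.5000 = -5.5000
eq1−eq2 → [-6.0000  -5.0000]·P = -26.5000
eq1−eq3 → [6.0000  0.0000]·P = 9.0000
eq1−eq4 → [-6.0000  0.0000]·P = -9.0000
2×2 solve → P = (1.5000, 3.5000)
check cable 4: ‖A_4−P‖² = 32.5000 ≈ L_4² = 32.5000 ✓

(1.5000, 3.5000)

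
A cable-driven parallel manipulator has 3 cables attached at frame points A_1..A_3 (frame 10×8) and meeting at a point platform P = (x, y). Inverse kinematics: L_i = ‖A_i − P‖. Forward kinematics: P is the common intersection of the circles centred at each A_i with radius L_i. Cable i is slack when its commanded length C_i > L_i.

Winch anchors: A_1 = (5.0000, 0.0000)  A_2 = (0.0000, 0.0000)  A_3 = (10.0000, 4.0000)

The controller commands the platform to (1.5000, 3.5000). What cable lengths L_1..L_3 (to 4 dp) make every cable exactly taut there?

cable 1: Δx=3.5000, Δy=-3.5000; L_1 = √(Δx²+Δy²) = 4.9497
cable 2: Δx=-1.5000, Δy=-3.5000; L_2 = √(Δx²+Δy²) = 3.8079
cable 3: Δx=8.5000, Δy=0.5000; L_3 = √(Δx²+Δy²) = 8.5147

(4.9497, 3.8079, 8.5147)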